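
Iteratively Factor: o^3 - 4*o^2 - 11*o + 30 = (o - 5)*(o^2 + o - 6) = (o - 5)*(o + 3)*(o - 2)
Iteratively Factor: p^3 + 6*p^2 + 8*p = (p + 2)*(p^2 + 4*p) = (p + 2)*(p + 4)*(p)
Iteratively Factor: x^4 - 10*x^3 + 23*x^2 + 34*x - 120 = (x - 4)*(x^3 - 6*x^2 - x + 30) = (x - 4)*(x - 3)*(x^2 - 3*x - 10) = (x - 4)*(x - 3)*(x + 2)*(x - 5)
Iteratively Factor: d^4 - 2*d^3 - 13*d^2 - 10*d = (d)*(d^3 - 2*d^2 - 13*d - 10) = d*(d + 2)*(d^2 - 4*d - 5) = d*(d + 1)*(d + 2)*(d - 5)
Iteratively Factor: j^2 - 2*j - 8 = (j - 4)*(j + 2)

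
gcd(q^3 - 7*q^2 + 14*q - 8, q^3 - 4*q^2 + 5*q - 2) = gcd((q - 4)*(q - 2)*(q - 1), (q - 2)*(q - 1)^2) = q^2 - 3*q + 2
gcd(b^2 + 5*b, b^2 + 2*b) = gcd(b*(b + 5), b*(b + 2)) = b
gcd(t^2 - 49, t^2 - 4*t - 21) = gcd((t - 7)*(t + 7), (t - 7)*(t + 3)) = t - 7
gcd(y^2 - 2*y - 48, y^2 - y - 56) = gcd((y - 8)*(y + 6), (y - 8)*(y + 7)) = y - 8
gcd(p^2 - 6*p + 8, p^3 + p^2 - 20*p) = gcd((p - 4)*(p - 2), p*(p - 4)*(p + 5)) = p - 4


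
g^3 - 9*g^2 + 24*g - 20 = (g - 5)*(g - 2)^2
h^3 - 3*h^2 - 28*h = h*(h - 7)*(h + 4)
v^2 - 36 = (v - 6)*(v + 6)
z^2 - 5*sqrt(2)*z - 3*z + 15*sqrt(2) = (z - 3)*(z - 5*sqrt(2))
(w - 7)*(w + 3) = w^2 - 4*w - 21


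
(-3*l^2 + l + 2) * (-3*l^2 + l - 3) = 9*l^4 - 6*l^3 + 4*l^2 - l - 6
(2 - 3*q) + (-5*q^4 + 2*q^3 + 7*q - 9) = -5*q^4 + 2*q^3 + 4*q - 7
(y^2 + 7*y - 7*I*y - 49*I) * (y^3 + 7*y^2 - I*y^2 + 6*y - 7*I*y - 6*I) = y^5 + 14*y^4 - 8*I*y^4 + 48*y^3 - 112*I*y^3 - 56*y^2 - 440*I*y^2 - 385*y - 336*I*y - 294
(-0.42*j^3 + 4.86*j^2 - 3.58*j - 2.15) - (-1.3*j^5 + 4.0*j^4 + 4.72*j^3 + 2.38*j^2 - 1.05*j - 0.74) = 1.3*j^5 - 4.0*j^4 - 5.14*j^3 + 2.48*j^2 - 2.53*j - 1.41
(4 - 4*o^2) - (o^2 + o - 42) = -5*o^2 - o + 46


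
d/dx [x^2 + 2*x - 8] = 2*x + 2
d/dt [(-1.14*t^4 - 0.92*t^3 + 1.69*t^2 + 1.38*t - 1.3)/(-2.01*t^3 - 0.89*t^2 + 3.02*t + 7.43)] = (2.2914*t^6 + 2.0292*t^5 - 6.1127*t^4 - 33.89*t^3 - 22.0138*t^2 + 22.7994*t + 14.1794)/(4.0401*t^6 + 3.5778*t^5 - 11.3483*t^4 - 35.2442*t^3 - 4.105*t^2 + 44.8772*t + 55.2049)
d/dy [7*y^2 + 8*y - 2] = 14*y + 8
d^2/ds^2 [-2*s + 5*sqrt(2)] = 0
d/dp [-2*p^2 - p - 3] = -4*p - 1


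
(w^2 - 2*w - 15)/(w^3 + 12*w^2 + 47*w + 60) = (w - 5)/(w^2 + 9*w + 20)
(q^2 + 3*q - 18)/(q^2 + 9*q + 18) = (q - 3)/(q + 3)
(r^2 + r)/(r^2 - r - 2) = r/(r - 2)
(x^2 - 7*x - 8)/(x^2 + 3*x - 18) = (x^2 - 7*x - 8)/(x^2 + 3*x - 18)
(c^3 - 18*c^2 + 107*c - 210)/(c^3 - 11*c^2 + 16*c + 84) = (c - 5)/(c + 2)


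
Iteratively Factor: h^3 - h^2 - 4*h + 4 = (h - 1)*(h^2 - 4) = (h - 2)*(h - 1)*(h + 2)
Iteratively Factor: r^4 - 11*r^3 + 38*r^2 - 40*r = (r - 5)*(r^3 - 6*r^2 + 8*r) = r*(r - 5)*(r^2 - 6*r + 8) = r*(r - 5)*(r - 4)*(r - 2)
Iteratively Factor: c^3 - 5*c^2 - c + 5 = (c + 1)*(c^2 - 6*c + 5) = (c - 5)*(c + 1)*(c - 1)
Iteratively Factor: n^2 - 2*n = (n - 2)*(n)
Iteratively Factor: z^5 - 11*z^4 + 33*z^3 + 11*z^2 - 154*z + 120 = (z - 3)*(z^4 - 8*z^3 + 9*z^2 + 38*z - 40) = (z - 5)*(z - 3)*(z^3 - 3*z^2 - 6*z + 8) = (z - 5)*(z - 3)*(z - 1)*(z^2 - 2*z - 8) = (z - 5)*(z - 3)*(z - 1)*(z + 2)*(z - 4)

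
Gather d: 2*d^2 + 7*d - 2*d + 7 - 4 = 2*d^2 + 5*d + 3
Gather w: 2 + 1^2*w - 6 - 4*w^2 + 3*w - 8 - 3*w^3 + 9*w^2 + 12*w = -3*w^3 + 5*w^2 + 16*w - 12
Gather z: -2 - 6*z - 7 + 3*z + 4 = -3*z - 5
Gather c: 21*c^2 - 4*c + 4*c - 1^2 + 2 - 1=21*c^2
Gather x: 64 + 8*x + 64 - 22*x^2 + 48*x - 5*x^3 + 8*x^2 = -5*x^3 - 14*x^2 + 56*x + 128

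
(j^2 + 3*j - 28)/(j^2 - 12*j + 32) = (j + 7)/(j - 8)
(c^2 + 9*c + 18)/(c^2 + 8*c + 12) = (c + 3)/(c + 2)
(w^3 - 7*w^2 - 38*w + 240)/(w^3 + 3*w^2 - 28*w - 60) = (w - 8)/(w + 2)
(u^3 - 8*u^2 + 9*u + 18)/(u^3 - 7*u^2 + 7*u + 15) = (u - 6)/(u - 5)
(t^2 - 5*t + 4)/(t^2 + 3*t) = (t^2 - 5*t + 4)/(t*(t + 3))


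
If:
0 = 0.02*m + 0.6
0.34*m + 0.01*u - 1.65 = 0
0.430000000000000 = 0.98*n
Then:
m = -30.00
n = 0.44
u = 1185.00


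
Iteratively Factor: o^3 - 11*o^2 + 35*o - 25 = (o - 1)*(o^2 - 10*o + 25) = (o - 5)*(o - 1)*(o - 5)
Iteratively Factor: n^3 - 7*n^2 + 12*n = (n)*(n^2 - 7*n + 12) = n*(n - 3)*(n - 4)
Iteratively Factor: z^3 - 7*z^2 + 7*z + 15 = (z - 5)*(z^2 - 2*z - 3) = (z - 5)*(z - 3)*(z + 1)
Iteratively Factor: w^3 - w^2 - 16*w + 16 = (w - 4)*(w^2 + 3*w - 4) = (w - 4)*(w - 1)*(w + 4)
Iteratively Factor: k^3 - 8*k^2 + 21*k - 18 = (k - 3)*(k^2 - 5*k + 6) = (k - 3)*(k - 2)*(k - 3)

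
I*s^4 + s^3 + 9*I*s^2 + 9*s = s*(s - 3*I)*(s + 3*I)*(I*s + 1)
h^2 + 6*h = h*(h + 6)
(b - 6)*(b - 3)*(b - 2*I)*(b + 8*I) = b^4 - 9*b^3 + 6*I*b^3 + 34*b^2 - 54*I*b^2 - 144*b + 108*I*b + 288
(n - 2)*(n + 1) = n^2 - n - 2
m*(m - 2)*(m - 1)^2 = m^4 - 4*m^3 + 5*m^2 - 2*m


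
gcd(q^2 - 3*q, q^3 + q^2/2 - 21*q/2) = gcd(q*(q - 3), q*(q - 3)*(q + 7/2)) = q^2 - 3*q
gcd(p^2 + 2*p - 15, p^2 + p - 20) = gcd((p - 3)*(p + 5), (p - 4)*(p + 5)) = p + 5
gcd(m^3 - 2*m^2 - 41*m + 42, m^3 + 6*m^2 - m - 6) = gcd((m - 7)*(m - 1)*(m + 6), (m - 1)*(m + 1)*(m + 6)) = m^2 + 5*m - 6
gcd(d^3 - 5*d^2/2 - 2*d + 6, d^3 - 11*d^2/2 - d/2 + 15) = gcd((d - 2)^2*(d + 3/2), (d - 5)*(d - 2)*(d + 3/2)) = d^2 - d/2 - 3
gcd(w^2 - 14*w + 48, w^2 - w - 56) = w - 8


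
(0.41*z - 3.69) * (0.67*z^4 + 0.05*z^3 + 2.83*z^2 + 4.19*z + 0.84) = 0.2747*z^5 - 2.4518*z^4 + 0.9758*z^3 - 8.7248*z^2 - 15.1167*z - 3.0996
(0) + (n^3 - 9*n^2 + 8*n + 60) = n^3 - 9*n^2 + 8*n + 60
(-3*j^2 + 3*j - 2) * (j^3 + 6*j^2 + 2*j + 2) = -3*j^5 - 15*j^4 + 10*j^3 - 12*j^2 + 2*j - 4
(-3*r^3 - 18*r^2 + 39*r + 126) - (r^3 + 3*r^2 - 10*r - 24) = -4*r^3 - 21*r^2 + 49*r + 150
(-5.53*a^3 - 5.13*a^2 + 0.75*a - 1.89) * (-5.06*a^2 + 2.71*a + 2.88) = 27.9818*a^5 + 10.9715*a^4 - 33.6237*a^3 - 3.1785*a^2 - 2.9619*a - 5.4432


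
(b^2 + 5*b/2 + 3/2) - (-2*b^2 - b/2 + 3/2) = 3*b^2 + 3*b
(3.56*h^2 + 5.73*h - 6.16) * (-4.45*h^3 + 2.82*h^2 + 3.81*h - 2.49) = -15.842*h^5 - 15.4593*h^4 + 57.1342*h^3 - 4.4043*h^2 - 37.7373*h + 15.3384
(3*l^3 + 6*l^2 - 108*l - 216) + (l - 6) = 3*l^3 + 6*l^2 - 107*l - 222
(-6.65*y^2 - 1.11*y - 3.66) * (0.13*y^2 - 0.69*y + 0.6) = -0.8645*y^4 + 4.4442*y^3 - 3.6999*y^2 + 1.8594*y - 2.196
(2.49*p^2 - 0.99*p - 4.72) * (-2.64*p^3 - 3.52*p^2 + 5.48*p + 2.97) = -6.5736*p^5 - 6.1512*p^4 + 29.5908*p^3 + 18.5845*p^2 - 28.8059*p - 14.0184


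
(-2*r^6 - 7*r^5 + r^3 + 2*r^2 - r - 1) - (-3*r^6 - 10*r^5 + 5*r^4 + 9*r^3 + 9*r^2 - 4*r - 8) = r^6 + 3*r^5 - 5*r^4 - 8*r^3 - 7*r^2 + 3*r + 7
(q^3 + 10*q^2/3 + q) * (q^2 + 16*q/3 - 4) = q^5 + 26*q^4/3 + 133*q^3/9 - 8*q^2 - 4*q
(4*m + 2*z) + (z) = 4*m + 3*z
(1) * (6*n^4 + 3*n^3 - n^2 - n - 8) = 6*n^4 + 3*n^3 - n^2 - n - 8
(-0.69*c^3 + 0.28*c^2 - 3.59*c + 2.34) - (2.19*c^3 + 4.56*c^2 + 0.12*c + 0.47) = -2.88*c^3 - 4.28*c^2 - 3.71*c + 1.87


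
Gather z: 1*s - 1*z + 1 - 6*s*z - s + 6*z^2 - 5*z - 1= 6*z^2 + z*(-6*s - 6)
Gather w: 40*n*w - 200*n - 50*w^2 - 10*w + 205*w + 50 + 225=-200*n - 50*w^2 + w*(40*n + 195) + 275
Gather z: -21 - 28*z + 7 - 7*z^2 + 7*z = -7*z^2 - 21*z - 14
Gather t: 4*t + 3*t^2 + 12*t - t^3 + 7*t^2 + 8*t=-t^3 + 10*t^2 + 24*t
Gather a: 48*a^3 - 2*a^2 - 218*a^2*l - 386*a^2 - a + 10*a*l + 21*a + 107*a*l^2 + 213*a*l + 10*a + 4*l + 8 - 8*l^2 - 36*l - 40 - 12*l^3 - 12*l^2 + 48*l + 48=48*a^3 + a^2*(-218*l - 388) + a*(107*l^2 + 223*l + 30) - 12*l^3 - 20*l^2 + 16*l + 16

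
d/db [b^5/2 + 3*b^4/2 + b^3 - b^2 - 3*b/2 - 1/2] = 5*b^4/2 + 6*b^3 + 3*b^2 - 2*b - 3/2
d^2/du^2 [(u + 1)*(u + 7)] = 2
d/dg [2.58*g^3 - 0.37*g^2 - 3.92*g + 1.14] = 7.74*g^2 - 0.74*g - 3.92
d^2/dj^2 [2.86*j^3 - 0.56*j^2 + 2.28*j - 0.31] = 17.16*j - 1.12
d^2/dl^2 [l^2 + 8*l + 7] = 2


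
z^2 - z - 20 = (z - 5)*(z + 4)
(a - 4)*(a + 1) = a^2 - 3*a - 4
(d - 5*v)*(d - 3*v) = d^2 - 8*d*v + 15*v^2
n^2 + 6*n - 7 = (n - 1)*(n + 7)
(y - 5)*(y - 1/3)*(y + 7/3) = y^3 - 3*y^2 - 97*y/9 + 35/9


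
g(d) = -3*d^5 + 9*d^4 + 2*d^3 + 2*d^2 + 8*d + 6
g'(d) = -15*d^4 + 36*d^3 + 6*d^2 + 4*d + 8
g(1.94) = 88.69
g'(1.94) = 88.72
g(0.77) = 16.61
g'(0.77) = 25.80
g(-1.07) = 13.28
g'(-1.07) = -53.17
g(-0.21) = 4.41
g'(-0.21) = 7.06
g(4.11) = -738.68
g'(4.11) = -1655.00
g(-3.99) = 5193.72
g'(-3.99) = -6000.95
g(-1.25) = 26.35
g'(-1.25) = -94.56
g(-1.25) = 26.35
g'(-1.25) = -94.56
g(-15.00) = 2727336.00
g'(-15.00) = -879577.00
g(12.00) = -556026.00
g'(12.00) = -247912.00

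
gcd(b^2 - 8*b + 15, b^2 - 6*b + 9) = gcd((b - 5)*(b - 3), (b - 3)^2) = b - 3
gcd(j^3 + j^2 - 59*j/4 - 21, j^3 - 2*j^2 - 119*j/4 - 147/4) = j^2 + 5*j + 21/4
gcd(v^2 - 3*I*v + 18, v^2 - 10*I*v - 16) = 1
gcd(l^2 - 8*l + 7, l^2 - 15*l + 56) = l - 7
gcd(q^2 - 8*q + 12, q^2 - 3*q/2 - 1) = q - 2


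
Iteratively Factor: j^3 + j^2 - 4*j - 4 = (j + 1)*(j^2 - 4) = (j - 2)*(j + 1)*(j + 2)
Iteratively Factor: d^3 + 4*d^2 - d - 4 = (d + 4)*(d^2 - 1) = (d + 1)*(d + 4)*(d - 1)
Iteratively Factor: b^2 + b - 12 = (b - 3)*(b + 4)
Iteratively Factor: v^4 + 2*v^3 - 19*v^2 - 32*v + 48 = (v - 1)*(v^3 + 3*v^2 - 16*v - 48) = (v - 4)*(v - 1)*(v^2 + 7*v + 12) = (v - 4)*(v - 1)*(v + 3)*(v + 4)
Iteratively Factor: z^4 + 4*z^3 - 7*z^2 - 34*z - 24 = (z + 2)*(z^3 + 2*z^2 - 11*z - 12) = (z - 3)*(z + 2)*(z^2 + 5*z + 4) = (z - 3)*(z + 2)*(z + 4)*(z + 1)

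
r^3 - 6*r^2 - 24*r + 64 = (r - 8)*(r - 2)*(r + 4)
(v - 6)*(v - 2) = v^2 - 8*v + 12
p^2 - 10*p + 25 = (p - 5)^2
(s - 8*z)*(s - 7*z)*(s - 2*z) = s^3 - 17*s^2*z + 86*s*z^2 - 112*z^3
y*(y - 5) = y^2 - 5*y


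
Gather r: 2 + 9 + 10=21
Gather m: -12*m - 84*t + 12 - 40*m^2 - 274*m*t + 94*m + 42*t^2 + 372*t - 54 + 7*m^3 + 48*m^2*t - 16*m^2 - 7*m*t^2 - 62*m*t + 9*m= 7*m^3 + m^2*(48*t - 56) + m*(-7*t^2 - 336*t + 91) + 42*t^2 + 288*t - 42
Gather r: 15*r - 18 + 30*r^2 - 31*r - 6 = 30*r^2 - 16*r - 24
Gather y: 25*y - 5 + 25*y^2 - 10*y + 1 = 25*y^2 + 15*y - 4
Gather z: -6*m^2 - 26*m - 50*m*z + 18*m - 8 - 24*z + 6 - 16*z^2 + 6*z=-6*m^2 - 8*m - 16*z^2 + z*(-50*m - 18) - 2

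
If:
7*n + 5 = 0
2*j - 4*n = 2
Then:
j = -3/7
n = -5/7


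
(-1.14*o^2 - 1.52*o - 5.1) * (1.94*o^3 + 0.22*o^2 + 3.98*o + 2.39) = -2.2116*o^5 - 3.1996*o^4 - 14.7656*o^3 - 9.8962*o^2 - 23.9308*o - 12.189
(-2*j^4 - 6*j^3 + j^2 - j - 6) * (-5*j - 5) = 10*j^5 + 40*j^4 + 25*j^3 + 35*j + 30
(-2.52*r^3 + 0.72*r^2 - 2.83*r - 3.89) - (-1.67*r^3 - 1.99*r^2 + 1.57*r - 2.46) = -0.85*r^3 + 2.71*r^2 - 4.4*r - 1.43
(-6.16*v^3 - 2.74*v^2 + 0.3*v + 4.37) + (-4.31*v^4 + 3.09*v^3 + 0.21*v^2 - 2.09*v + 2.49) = -4.31*v^4 - 3.07*v^3 - 2.53*v^2 - 1.79*v + 6.86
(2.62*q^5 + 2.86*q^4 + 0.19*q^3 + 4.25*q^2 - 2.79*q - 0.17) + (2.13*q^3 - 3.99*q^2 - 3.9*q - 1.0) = 2.62*q^5 + 2.86*q^4 + 2.32*q^3 + 0.26*q^2 - 6.69*q - 1.17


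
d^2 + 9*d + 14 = (d + 2)*(d + 7)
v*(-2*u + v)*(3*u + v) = -6*u^2*v + u*v^2 + v^3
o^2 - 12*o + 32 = (o - 8)*(o - 4)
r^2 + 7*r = r*(r + 7)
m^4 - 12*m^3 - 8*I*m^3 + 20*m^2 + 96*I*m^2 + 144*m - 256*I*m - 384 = (m - 8)*(m - 4)*(m - 6*I)*(m - 2*I)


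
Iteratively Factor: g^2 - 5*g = (g)*(g - 5)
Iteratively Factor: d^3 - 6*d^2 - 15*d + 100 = (d + 4)*(d^2 - 10*d + 25) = (d - 5)*(d + 4)*(d - 5)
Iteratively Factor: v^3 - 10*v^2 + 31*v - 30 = (v - 2)*(v^2 - 8*v + 15) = (v - 5)*(v - 2)*(v - 3)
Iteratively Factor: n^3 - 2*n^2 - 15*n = (n)*(n^2 - 2*n - 15) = n*(n - 5)*(n + 3)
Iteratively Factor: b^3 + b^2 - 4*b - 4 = (b - 2)*(b^2 + 3*b + 2) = (b - 2)*(b + 2)*(b + 1)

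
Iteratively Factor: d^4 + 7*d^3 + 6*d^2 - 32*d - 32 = (d - 2)*(d^3 + 9*d^2 + 24*d + 16) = (d - 2)*(d + 4)*(d^2 + 5*d + 4) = (d - 2)*(d + 1)*(d + 4)*(d + 4)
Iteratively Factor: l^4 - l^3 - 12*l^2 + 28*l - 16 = (l - 1)*(l^3 - 12*l + 16) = (l - 1)*(l + 4)*(l^2 - 4*l + 4) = (l - 2)*(l - 1)*(l + 4)*(l - 2)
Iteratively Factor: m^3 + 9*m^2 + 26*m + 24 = (m + 2)*(m^2 + 7*m + 12) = (m + 2)*(m + 4)*(m + 3)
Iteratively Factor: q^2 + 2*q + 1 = (q + 1)*(q + 1)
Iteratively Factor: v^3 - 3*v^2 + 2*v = (v - 1)*(v^2 - 2*v) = (v - 2)*(v - 1)*(v)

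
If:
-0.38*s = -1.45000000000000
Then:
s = 3.82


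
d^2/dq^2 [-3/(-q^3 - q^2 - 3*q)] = 6*(-q*(3*q + 1)*(q^2 + q + 3) + (3*q^2 + 2*q + 3)^2)/(q^3*(q^2 + q + 3)^3)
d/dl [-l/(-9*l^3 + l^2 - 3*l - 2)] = (9*l^3 - l^2 - l*(27*l^2 - 2*l + 3) + 3*l + 2)/(9*l^3 - l^2 + 3*l + 2)^2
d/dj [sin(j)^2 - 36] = sin(2*j)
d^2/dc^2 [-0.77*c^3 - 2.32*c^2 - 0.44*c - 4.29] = -4.62*c - 4.64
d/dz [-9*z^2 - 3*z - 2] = -18*z - 3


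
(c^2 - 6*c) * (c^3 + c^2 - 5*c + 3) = c^5 - 5*c^4 - 11*c^3 + 33*c^2 - 18*c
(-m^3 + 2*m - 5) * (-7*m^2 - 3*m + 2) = 7*m^5 + 3*m^4 - 16*m^3 + 29*m^2 + 19*m - 10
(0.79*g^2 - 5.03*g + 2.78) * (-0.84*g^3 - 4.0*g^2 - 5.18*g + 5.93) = -0.6636*g^5 + 1.0652*g^4 + 13.6926*g^3 + 19.6201*g^2 - 44.2283*g + 16.4854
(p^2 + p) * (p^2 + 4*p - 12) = p^4 + 5*p^3 - 8*p^2 - 12*p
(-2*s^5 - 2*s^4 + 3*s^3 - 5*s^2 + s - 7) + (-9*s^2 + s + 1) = -2*s^5 - 2*s^4 + 3*s^3 - 14*s^2 + 2*s - 6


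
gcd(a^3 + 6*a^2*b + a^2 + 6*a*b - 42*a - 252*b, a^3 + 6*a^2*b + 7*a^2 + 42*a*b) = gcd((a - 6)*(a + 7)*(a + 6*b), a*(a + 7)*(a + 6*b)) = a^2 + 6*a*b + 7*a + 42*b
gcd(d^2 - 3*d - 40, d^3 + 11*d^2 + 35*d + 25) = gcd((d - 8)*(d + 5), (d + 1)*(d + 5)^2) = d + 5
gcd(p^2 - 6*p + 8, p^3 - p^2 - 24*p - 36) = 1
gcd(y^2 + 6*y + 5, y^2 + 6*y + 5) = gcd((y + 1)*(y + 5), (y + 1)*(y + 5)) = y^2 + 6*y + 5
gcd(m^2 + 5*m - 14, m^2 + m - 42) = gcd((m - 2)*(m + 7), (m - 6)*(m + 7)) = m + 7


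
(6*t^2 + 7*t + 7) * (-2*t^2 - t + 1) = -12*t^4 - 20*t^3 - 15*t^2 + 7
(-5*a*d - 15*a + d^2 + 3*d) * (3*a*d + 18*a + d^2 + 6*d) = -15*a^2*d^2 - 135*a^2*d - 270*a^2 - 2*a*d^3 - 18*a*d^2 - 36*a*d + d^4 + 9*d^3 + 18*d^2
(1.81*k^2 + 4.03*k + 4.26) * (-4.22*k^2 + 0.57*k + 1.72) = -7.6382*k^4 - 15.9749*k^3 - 12.5669*k^2 + 9.3598*k + 7.3272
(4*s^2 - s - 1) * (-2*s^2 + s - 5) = -8*s^4 + 6*s^3 - 19*s^2 + 4*s + 5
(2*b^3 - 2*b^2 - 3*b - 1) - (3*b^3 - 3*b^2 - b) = -b^3 + b^2 - 2*b - 1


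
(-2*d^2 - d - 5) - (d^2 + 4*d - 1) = -3*d^2 - 5*d - 4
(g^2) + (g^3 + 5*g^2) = g^3 + 6*g^2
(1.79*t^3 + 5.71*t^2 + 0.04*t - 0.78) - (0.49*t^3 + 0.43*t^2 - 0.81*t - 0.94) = 1.3*t^3 + 5.28*t^2 + 0.85*t + 0.16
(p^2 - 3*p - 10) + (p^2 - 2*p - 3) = 2*p^2 - 5*p - 13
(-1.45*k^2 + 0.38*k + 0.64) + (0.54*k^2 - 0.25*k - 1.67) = -0.91*k^2 + 0.13*k - 1.03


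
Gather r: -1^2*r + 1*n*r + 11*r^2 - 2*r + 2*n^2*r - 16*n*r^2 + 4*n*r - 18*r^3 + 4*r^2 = -18*r^3 + r^2*(15 - 16*n) + r*(2*n^2 + 5*n - 3)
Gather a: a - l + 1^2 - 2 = a - l - 1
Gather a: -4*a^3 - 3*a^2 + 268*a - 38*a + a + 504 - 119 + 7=-4*a^3 - 3*a^2 + 231*a + 392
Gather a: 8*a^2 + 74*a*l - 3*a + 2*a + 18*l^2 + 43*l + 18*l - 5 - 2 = 8*a^2 + a*(74*l - 1) + 18*l^2 + 61*l - 7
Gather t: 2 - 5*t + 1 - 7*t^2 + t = -7*t^2 - 4*t + 3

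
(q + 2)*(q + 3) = q^2 + 5*q + 6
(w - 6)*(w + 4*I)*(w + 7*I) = w^3 - 6*w^2 + 11*I*w^2 - 28*w - 66*I*w + 168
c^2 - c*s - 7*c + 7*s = (c - 7)*(c - s)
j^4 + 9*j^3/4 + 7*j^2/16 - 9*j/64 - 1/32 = (j - 1/4)*(j + 1/4)^2*(j + 2)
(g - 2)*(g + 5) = g^2 + 3*g - 10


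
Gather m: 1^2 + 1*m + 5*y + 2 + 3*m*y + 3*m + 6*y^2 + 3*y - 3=m*(3*y + 4) + 6*y^2 + 8*y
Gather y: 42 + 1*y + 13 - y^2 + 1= -y^2 + y + 56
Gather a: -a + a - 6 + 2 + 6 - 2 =0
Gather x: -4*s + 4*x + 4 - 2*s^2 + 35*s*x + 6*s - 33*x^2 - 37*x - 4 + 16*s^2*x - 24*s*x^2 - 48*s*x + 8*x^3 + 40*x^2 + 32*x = -2*s^2 + 2*s + 8*x^3 + x^2*(7 - 24*s) + x*(16*s^2 - 13*s - 1)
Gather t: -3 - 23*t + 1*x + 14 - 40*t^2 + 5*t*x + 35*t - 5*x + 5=-40*t^2 + t*(5*x + 12) - 4*x + 16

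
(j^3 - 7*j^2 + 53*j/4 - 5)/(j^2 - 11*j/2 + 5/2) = (j^2 - 13*j/2 + 10)/(j - 5)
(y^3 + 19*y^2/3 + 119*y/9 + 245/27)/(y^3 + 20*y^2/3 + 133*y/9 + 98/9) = (y + 5/3)/(y + 2)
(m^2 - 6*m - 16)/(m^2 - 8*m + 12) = (m^2 - 6*m - 16)/(m^2 - 8*m + 12)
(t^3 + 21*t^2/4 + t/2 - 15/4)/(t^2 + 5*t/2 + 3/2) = (4*t^2 + 17*t - 15)/(2*(2*t + 3))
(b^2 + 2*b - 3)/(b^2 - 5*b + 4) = (b + 3)/(b - 4)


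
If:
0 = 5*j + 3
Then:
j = -3/5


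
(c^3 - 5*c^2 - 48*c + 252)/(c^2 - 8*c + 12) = (c^2 + c - 42)/(c - 2)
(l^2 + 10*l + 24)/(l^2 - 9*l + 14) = (l^2 + 10*l + 24)/(l^2 - 9*l + 14)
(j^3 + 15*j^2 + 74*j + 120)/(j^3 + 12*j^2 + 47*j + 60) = (j + 6)/(j + 3)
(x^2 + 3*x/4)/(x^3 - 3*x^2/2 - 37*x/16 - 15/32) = 8*x/(8*x^2 - 18*x - 5)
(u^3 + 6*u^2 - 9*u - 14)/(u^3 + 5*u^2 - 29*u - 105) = (u^2 - u - 2)/(u^2 - 2*u - 15)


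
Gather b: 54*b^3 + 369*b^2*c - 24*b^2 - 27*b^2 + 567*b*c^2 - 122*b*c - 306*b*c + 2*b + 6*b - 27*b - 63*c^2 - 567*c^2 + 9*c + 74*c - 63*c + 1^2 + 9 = 54*b^3 + b^2*(369*c - 51) + b*(567*c^2 - 428*c - 19) - 630*c^2 + 20*c + 10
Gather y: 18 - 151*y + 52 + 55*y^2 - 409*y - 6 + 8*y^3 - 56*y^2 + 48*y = 8*y^3 - y^2 - 512*y + 64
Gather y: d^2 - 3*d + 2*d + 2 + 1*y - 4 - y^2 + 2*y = d^2 - d - y^2 + 3*y - 2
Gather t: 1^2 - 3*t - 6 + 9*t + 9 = 6*t + 4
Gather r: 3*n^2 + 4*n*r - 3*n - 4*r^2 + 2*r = 3*n^2 - 3*n - 4*r^2 + r*(4*n + 2)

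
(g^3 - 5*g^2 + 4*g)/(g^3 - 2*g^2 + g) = (g - 4)/(g - 1)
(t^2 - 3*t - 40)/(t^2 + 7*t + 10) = (t - 8)/(t + 2)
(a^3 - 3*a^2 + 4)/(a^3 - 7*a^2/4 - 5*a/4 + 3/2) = 4*(a - 2)/(4*a - 3)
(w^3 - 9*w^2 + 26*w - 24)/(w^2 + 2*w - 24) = (w^2 - 5*w + 6)/(w + 6)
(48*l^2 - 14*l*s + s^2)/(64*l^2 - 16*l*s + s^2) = (-6*l + s)/(-8*l + s)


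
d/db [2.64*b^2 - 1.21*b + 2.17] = 5.28*b - 1.21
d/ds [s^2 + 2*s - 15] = 2*s + 2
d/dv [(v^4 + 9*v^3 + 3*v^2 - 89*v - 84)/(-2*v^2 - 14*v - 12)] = (-v^3 - 13*v^2 - 48*v - 27)/(v^2 + 12*v + 36)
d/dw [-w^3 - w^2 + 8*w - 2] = -3*w^2 - 2*w + 8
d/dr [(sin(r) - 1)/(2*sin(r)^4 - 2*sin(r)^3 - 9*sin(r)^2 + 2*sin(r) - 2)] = 3*(-2*sin(r)^3 + 4*sin(r)^2 + sin(r) - 6)*sin(r)*cos(r)/(2*sin(r)^4 - 2*sin(r)^3 - 9*sin(r)^2 + 2*sin(r) - 2)^2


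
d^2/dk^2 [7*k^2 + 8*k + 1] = 14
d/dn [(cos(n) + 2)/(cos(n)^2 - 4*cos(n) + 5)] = (cos(n)^2 + 4*cos(n) - 13)*sin(n)/(cos(n)^2 - 4*cos(n) + 5)^2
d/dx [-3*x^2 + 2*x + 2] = 2 - 6*x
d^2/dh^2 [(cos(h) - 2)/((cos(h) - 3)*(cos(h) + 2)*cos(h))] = (50*(1 - cos(h)^2)^2/cos(h)^3 - 30*sin(h)^6/cos(h)^3 - 4*cos(h)^4 - 9*cos(h)^3 - 41*cos(h)^2 - 72*tan(h)^2 + 10 + 142/cos(h) - 164/cos(h)^3)/((cos(h) - 3)^3*(cos(h) + 2)^3)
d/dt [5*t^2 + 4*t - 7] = 10*t + 4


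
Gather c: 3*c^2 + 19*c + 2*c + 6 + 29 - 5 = 3*c^2 + 21*c + 30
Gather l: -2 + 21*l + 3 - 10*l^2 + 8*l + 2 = -10*l^2 + 29*l + 3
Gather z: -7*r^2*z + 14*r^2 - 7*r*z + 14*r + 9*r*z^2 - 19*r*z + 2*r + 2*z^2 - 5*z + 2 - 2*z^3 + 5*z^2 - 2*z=14*r^2 + 16*r - 2*z^3 + z^2*(9*r + 7) + z*(-7*r^2 - 26*r - 7) + 2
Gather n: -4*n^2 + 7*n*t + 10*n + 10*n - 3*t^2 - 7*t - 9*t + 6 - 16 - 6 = -4*n^2 + n*(7*t + 20) - 3*t^2 - 16*t - 16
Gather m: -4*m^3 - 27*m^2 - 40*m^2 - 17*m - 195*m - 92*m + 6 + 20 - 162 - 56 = -4*m^3 - 67*m^2 - 304*m - 192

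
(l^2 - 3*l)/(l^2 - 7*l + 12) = l/(l - 4)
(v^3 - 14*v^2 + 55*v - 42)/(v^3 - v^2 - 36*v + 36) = (v - 7)/(v + 6)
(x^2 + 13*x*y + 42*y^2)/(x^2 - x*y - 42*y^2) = (x + 7*y)/(x - 7*y)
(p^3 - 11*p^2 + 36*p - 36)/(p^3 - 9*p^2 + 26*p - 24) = (p - 6)/(p - 4)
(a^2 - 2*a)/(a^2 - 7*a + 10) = a/(a - 5)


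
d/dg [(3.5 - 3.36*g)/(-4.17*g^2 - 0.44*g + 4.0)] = (-14.0112*g^2 + 29.19*g - 11.9)/(17.3889*g^4 + 3.6696*g^3 - 33.1664*g^2 - 3.52*g + 16.0)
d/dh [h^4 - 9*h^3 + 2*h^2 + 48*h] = 4*h^3 - 27*h^2 + 4*h + 48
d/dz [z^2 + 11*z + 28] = 2*z + 11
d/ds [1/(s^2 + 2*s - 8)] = 2*(-s - 1)/(s^2 + 2*s - 8)^2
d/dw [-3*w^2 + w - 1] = 1 - 6*w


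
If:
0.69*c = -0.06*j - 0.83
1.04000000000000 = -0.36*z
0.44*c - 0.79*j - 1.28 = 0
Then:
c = -1.01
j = -2.18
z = -2.89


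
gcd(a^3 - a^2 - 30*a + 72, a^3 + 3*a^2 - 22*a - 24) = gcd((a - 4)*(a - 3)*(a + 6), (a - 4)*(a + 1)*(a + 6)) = a^2 + 2*a - 24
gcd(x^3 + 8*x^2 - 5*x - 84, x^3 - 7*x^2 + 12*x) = x - 3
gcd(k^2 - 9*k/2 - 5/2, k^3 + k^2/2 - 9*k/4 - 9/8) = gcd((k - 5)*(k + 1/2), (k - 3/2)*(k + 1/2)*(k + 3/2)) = k + 1/2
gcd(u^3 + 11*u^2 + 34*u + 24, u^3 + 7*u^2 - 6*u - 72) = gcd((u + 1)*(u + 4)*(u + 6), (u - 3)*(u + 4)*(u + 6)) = u^2 + 10*u + 24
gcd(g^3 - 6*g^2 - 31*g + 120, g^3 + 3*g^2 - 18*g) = g - 3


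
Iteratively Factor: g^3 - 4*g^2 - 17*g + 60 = (g - 5)*(g^2 + g - 12) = (g - 5)*(g + 4)*(g - 3)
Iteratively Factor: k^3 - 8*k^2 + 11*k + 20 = (k - 4)*(k^2 - 4*k - 5) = (k - 4)*(k + 1)*(k - 5)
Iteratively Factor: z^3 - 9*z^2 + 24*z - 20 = (z - 5)*(z^2 - 4*z + 4) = (z - 5)*(z - 2)*(z - 2)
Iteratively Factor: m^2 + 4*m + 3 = (m + 1)*(m + 3)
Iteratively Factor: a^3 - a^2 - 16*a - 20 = (a + 2)*(a^2 - 3*a - 10) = (a - 5)*(a + 2)*(a + 2)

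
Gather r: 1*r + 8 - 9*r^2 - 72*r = -9*r^2 - 71*r + 8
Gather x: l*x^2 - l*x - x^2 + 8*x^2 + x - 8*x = x^2*(l + 7) + x*(-l - 7)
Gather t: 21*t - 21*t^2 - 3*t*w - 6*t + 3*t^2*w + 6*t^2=t^2*(3*w - 15) + t*(15 - 3*w)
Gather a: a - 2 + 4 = a + 2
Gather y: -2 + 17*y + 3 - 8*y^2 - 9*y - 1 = -8*y^2 + 8*y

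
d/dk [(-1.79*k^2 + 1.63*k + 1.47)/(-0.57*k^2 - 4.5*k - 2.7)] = (8.9841*k^2 + 11.3418*k + 2.214)/(0.3249*k^4 + 5.13*k^3 + 23.328*k^2 + 24.3*k + 7.29)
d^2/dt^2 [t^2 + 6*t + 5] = 2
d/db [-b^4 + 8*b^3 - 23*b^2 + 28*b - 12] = -4*b^3 + 24*b^2 - 46*b + 28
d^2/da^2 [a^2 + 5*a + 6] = 2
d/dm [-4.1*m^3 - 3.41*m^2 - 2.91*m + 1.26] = -12.3*m^2 - 6.82*m - 2.91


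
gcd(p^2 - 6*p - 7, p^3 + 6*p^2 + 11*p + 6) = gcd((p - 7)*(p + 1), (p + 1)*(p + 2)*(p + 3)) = p + 1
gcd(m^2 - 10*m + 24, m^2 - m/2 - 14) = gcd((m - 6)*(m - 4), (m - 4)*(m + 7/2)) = m - 4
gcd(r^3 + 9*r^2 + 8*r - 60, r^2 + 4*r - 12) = r^2 + 4*r - 12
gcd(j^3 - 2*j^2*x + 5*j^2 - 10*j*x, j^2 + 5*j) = j^2 + 5*j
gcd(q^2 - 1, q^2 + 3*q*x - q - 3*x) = q - 1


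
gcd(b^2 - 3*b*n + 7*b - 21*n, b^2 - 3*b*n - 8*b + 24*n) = b - 3*n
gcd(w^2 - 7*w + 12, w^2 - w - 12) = w - 4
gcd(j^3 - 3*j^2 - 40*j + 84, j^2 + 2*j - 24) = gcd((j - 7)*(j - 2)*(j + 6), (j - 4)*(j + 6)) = j + 6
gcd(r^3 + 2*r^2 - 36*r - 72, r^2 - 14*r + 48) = r - 6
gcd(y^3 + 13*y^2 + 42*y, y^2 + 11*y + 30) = y + 6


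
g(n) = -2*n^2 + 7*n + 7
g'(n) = 7 - 4*n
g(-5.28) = -85.72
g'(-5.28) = 28.12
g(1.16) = 12.43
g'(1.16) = 2.36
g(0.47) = 9.85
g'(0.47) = 5.12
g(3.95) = 3.44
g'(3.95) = -8.80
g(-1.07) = -2.78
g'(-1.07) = 11.28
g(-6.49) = -122.67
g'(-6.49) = 32.96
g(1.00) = 12.00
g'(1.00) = 3.00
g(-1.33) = -5.85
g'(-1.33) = 12.32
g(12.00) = -197.00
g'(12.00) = -41.00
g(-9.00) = -218.00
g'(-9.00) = 43.00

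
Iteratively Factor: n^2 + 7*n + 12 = (n + 4)*(n + 3)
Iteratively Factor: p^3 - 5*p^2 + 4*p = (p)*(p^2 - 5*p + 4) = p*(p - 4)*(p - 1)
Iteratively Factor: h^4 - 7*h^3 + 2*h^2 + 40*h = (h + 2)*(h^3 - 9*h^2 + 20*h) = (h - 4)*(h + 2)*(h^2 - 5*h) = h*(h - 4)*(h + 2)*(h - 5)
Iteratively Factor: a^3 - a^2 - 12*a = (a - 4)*(a^2 + 3*a) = (a - 4)*(a + 3)*(a)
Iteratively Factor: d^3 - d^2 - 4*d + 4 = (d + 2)*(d^2 - 3*d + 2) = (d - 2)*(d + 2)*(d - 1)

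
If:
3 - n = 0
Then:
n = 3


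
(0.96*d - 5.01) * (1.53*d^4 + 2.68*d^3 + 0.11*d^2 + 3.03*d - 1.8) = 1.4688*d^5 - 5.0925*d^4 - 13.3212*d^3 + 2.3577*d^2 - 16.9083*d + 9.018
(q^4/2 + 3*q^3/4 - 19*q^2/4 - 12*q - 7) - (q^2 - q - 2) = q^4/2 + 3*q^3/4 - 23*q^2/4 - 11*q - 5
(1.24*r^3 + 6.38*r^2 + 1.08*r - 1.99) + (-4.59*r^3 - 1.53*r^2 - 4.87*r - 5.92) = -3.35*r^3 + 4.85*r^2 - 3.79*r - 7.91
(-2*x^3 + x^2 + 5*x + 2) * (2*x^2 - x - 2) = -4*x^5 + 4*x^4 + 13*x^3 - 3*x^2 - 12*x - 4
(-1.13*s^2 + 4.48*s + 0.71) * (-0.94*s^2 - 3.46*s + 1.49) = 1.0622*s^4 - 0.3014*s^3 - 17.8519*s^2 + 4.2186*s + 1.0579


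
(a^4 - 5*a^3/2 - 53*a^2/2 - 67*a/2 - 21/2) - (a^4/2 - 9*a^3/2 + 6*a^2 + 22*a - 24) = a^4/2 + 2*a^3 - 65*a^2/2 - 111*a/2 + 27/2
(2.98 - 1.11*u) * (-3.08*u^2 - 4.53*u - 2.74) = 3.4188*u^3 - 4.1501*u^2 - 10.458*u - 8.1652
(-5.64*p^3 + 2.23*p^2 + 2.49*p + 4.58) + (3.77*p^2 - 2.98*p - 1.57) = -5.64*p^3 + 6.0*p^2 - 0.49*p + 3.01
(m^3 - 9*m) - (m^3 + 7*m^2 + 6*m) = -7*m^2 - 15*m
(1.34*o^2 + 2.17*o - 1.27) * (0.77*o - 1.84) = 1.0318*o^3 - 0.7947*o^2 - 4.9707*o + 2.3368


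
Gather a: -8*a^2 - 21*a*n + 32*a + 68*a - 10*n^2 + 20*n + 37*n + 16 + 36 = -8*a^2 + a*(100 - 21*n) - 10*n^2 + 57*n + 52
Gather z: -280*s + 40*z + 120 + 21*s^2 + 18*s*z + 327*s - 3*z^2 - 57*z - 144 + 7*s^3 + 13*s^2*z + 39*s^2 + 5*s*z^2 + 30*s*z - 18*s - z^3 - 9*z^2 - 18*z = 7*s^3 + 60*s^2 + 29*s - z^3 + z^2*(5*s - 12) + z*(13*s^2 + 48*s - 35) - 24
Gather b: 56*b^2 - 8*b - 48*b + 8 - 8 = 56*b^2 - 56*b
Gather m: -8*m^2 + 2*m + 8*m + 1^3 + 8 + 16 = -8*m^2 + 10*m + 25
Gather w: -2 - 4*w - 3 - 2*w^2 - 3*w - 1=-2*w^2 - 7*w - 6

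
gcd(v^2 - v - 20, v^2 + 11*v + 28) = v + 4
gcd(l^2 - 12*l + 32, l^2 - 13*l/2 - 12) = l - 8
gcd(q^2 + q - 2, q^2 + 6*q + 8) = q + 2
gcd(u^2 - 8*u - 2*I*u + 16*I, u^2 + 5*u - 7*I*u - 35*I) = 1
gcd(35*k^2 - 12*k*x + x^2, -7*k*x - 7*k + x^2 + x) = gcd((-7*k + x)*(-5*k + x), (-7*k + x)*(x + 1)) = -7*k + x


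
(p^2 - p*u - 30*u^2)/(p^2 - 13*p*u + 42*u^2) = (p + 5*u)/(p - 7*u)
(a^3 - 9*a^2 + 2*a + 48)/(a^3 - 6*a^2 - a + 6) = (a^3 - 9*a^2 + 2*a + 48)/(a^3 - 6*a^2 - a + 6)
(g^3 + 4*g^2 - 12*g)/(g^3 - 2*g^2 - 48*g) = (g - 2)/(g - 8)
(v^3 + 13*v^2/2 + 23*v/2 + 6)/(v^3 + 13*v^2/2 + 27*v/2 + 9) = (v^2 + 5*v + 4)/(v^2 + 5*v + 6)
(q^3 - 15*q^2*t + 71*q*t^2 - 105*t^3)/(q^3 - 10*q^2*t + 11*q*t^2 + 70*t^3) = (q - 3*t)/(q + 2*t)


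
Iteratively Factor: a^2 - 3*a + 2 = (a - 2)*(a - 1)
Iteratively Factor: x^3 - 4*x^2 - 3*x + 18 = (x - 3)*(x^2 - x - 6) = (x - 3)*(x + 2)*(x - 3)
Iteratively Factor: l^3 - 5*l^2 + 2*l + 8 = (l - 4)*(l^2 - l - 2) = (l - 4)*(l - 2)*(l + 1)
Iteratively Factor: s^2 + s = (s + 1)*(s)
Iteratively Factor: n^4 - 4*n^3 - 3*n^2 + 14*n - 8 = (n - 1)*(n^3 - 3*n^2 - 6*n + 8) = (n - 1)*(n + 2)*(n^2 - 5*n + 4) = (n - 4)*(n - 1)*(n + 2)*(n - 1)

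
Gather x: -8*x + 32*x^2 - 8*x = 32*x^2 - 16*x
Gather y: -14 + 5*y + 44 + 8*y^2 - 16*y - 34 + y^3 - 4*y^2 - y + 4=y^3 + 4*y^2 - 12*y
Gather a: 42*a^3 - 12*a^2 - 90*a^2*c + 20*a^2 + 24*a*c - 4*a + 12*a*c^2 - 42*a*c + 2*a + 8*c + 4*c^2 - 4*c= 42*a^3 + a^2*(8 - 90*c) + a*(12*c^2 - 18*c - 2) + 4*c^2 + 4*c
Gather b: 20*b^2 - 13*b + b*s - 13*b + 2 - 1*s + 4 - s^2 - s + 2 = 20*b^2 + b*(s - 26) - s^2 - 2*s + 8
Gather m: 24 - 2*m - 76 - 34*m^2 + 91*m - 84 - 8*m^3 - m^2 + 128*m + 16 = -8*m^3 - 35*m^2 + 217*m - 120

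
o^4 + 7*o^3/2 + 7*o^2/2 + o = o*(o + 1/2)*(o + 1)*(o + 2)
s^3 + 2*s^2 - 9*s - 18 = (s - 3)*(s + 2)*(s + 3)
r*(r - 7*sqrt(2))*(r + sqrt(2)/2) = r^3 - 13*sqrt(2)*r^2/2 - 7*r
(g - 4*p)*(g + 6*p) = g^2 + 2*g*p - 24*p^2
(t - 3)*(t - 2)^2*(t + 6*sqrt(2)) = t^4 - 7*t^3 + 6*sqrt(2)*t^3 - 42*sqrt(2)*t^2 + 16*t^2 - 12*t + 96*sqrt(2)*t - 72*sqrt(2)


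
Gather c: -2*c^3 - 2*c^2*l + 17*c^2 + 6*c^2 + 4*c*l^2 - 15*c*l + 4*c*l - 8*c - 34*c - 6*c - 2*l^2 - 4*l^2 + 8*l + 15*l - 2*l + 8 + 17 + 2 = -2*c^3 + c^2*(23 - 2*l) + c*(4*l^2 - 11*l - 48) - 6*l^2 + 21*l + 27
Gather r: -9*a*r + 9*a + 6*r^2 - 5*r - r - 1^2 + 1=9*a + 6*r^2 + r*(-9*a - 6)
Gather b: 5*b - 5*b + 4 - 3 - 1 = 0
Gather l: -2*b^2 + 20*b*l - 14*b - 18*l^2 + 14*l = -2*b^2 - 14*b - 18*l^2 + l*(20*b + 14)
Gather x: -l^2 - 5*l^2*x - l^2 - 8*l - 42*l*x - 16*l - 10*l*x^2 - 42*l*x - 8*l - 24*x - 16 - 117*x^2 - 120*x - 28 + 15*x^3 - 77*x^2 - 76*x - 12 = -2*l^2 - 32*l + 15*x^3 + x^2*(-10*l - 194) + x*(-5*l^2 - 84*l - 220) - 56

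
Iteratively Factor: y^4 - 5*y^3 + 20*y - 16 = (y - 2)*(y^3 - 3*y^2 - 6*y + 8) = (y - 2)*(y - 1)*(y^2 - 2*y - 8) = (y - 2)*(y - 1)*(y + 2)*(y - 4)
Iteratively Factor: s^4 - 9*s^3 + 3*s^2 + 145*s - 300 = (s - 3)*(s^3 - 6*s^2 - 15*s + 100) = (s - 5)*(s - 3)*(s^2 - s - 20) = (s - 5)^2*(s - 3)*(s + 4)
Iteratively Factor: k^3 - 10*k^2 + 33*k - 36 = (k - 3)*(k^2 - 7*k + 12) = (k - 4)*(k - 3)*(k - 3)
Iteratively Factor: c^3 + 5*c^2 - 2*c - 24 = (c + 3)*(c^2 + 2*c - 8) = (c - 2)*(c + 3)*(c + 4)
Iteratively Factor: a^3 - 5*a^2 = (a)*(a^2 - 5*a) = a*(a - 5)*(a)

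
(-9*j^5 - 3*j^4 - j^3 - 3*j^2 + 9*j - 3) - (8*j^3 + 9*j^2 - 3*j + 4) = -9*j^5 - 3*j^4 - 9*j^3 - 12*j^2 + 12*j - 7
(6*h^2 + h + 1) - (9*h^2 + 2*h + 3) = -3*h^2 - h - 2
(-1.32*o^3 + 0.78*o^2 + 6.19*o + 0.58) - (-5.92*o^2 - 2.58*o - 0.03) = -1.32*o^3 + 6.7*o^2 + 8.77*o + 0.61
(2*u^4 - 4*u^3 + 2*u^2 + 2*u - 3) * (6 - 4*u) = -8*u^5 + 28*u^4 - 32*u^3 + 4*u^2 + 24*u - 18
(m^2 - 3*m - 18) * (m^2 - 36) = m^4 - 3*m^3 - 54*m^2 + 108*m + 648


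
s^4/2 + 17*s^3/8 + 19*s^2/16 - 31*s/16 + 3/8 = (s/2 + 1)*(s - 1/2)*(s - 1/4)*(s + 3)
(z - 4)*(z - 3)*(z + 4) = z^3 - 3*z^2 - 16*z + 48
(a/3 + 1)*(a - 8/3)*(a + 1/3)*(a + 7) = a^4/3 + 23*a^3/9 - 29*a^2/27 - 521*a/27 - 56/9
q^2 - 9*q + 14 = (q - 7)*(q - 2)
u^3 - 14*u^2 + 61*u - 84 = (u - 7)*(u - 4)*(u - 3)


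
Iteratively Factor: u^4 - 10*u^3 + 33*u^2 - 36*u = (u - 3)*(u^3 - 7*u^2 + 12*u) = u*(u - 3)*(u^2 - 7*u + 12) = u*(u - 4)*(u - 3)*(u - 3)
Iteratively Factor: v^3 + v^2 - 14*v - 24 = (v + 2)*(v^2 - v - 12) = (v + 2)*(v + 3)*(v - 4)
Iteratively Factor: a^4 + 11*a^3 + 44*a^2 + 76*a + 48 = (a + 4)*(a^3 + 7*a^2 + 16*a + 12) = (a + 2)*(a + 4)*(a^2 + 5*a + 6) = (a + 2)^2*(a + 4)*(a + 3)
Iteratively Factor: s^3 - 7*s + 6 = (s - 2)*(s^2 + 2*s - 3) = (s - 2)*(s + 3)*(s - 1)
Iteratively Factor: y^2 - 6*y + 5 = (y - 5)*(y - 1)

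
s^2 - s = s*(s - 1)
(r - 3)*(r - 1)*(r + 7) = r^3 + 3*r^2 - 25*r + 21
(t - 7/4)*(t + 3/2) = t^2 - t/4 - 21/8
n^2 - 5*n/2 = n*(n - 5/2)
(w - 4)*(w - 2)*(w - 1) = w^3 - 7*w^2 + 14*w - 8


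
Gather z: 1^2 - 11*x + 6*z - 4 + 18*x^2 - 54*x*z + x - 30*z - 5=18*x^2 - 10*x + z*(-54*x - 24) - 8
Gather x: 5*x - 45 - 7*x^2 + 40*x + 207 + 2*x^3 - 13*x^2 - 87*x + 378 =2*x^3 - 20*x^2 - 42*x + 540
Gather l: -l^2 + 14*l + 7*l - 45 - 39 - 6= -l^2 + 21*l - 90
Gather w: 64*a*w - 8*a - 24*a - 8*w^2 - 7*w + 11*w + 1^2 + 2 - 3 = -32*a - 8*w^2 + w*(64*a + 4)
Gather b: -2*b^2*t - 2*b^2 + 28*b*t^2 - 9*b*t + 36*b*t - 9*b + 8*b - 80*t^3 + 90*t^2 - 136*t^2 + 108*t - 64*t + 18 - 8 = b^2*(-2*t - 2) + b*(28*t^2 + 27*t - 1) - 80*t^3 - 46*t^2 + 44*t + 10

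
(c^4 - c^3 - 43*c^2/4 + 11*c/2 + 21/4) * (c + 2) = c^5 + c^4 - 51*c^3/4 - 16*c^2 + 65*c/4 + 21/2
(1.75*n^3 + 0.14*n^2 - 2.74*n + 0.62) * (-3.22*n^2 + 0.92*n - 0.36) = -5.635*n^5 + 1.1592*n^4 + 8.3216*n^3 - 4.5676*n^2 + 1.5568*n - 0.2232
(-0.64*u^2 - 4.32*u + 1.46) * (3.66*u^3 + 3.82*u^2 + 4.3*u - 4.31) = -2.3424*u^5 - 18.256*u^4 - 13.9108*u^3 - 10.2404*u^2 + 24.8972*u - 6.2926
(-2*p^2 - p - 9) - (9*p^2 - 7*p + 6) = -11*p^2 + 6*p - 15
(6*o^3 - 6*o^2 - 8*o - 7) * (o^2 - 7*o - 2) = 6*o^5 - 48*o^4 + 22*o^3 + 61*o^2 + 65*o + 14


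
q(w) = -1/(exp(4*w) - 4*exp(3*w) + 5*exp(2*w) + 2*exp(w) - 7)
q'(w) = -(-4*exp(4*w) + 12*exp(3*w) - 10*exp(2*w) - 2*exp(w))/(exp(4*w) - 4*exp(3*w) + 5*exp(2*w) + 2*exp(w) - 7)^2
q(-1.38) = 0.16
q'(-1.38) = 0.02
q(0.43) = 0.95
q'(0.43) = 4.89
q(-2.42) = 0.15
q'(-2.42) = 0.01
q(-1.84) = 0.15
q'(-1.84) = 0.01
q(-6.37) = 0.14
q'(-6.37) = 0.00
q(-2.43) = 0.15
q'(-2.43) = 0.01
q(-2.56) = 0.15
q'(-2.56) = 0.00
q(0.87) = -0.23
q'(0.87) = 1.52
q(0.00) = 0.33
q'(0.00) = 0.44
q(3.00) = 0.00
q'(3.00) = 0.00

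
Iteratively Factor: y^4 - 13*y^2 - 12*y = (y - 4)*(y^3 + 4*y^2 + 3*y) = (y - 4)*(y + 1)*(y^2 + 3*y) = (y - 4)*(y + 1)*(y + 3)*(y)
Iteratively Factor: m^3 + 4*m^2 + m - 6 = (m + 2)*(m^2 + 2*m - 3) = (m + 2)*(m + 3)*(m - 1)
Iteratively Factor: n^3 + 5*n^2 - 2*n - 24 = (n - 2)*(n^2 + 7*n + 12) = (n - 2)*(n + 4)*(n + 3)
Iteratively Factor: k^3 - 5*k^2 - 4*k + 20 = (k - 5)*(k^2 - 4) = (k - 5)*(k - 2)*(k + 2)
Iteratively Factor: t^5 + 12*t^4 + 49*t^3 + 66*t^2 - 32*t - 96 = (t + 2)*(t^4 + 10*t^3 + 29*t^2 + 8*t - 48) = (t + 2)*(t + 3)*(t^3 + 7*t^2 + 8*t - 16) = (t + 2)*(t + 3)*(t + 4)*(t^2 + 3*t - 4) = (t + 2)*(t + 3)*(t + 4)^2*(t - 1)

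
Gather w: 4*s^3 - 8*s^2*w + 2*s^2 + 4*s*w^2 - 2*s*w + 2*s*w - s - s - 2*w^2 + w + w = 4*s^3 + 2*s^2 - 2*s + w^2*(4*s - 2) + w*(2 - 8*s^2)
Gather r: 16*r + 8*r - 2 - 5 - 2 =24*r - 9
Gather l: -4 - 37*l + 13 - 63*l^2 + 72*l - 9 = -63*l^2 + 35*l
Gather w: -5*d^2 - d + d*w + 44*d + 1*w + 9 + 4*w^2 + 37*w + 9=-5*d^2 + 43*d + 4*w^2 + w*(d + 38) + 18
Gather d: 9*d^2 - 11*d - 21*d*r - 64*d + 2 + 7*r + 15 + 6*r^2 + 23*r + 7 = 9*d^2 + d*(-21*r - 75) + 6*r^2 + 30*r + 24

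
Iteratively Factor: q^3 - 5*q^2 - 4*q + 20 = (q - 5)*(q^2 - 4) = (q - 5)*(q + 2)*(q - 2)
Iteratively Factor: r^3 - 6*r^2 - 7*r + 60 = (r + 3)*(r^2 - 9*r + 20) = (r - 5)*(r + 3)*(r - 4)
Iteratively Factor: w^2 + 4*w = (w)*(w + 4)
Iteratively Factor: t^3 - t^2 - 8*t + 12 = (t + 3)*(t^2 - 4*t + 4) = (t - 2)*(t + 3)*(t - 2)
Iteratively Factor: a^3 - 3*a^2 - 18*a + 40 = (a + 4)*(a^2 - 7*a + 10) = (a - 5)*(a + 4)*(a - 2)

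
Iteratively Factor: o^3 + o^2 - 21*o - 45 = (o + 3)*(o^2 - 2*o - 15) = (o - 5)*(o + 3)*(o + 3)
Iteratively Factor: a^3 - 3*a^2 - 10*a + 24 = (a - 4)*(a^2 + a - 6) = (a - 4)*(a + 3)*(a - 2)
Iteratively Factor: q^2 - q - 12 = (q + 3)*(q - 4)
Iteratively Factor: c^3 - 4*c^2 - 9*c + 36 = (c + 3)*(c^2 - 7*c + 12) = (c - 4)*(c + 3)*(c - 3)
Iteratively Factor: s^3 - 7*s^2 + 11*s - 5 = (s - 1)*(s^2 - 6*s + 5) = (s - 5)*(s - 1)*(s - 1)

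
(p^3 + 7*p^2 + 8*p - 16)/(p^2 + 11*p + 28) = (p^2 + 3*p - 4)/(p + 7)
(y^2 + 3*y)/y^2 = (y + 3)/y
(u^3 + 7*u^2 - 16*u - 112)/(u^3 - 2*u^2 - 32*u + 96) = (u^2 + 11*u + 28)/(u^2 + 2*u - 24)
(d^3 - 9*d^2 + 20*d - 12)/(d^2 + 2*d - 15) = (d^3 - 9*d^2 + 20*d - 12)/(d^2 + 2*d - 15)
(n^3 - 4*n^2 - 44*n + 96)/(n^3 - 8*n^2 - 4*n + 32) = (n + 6)/(n + 2)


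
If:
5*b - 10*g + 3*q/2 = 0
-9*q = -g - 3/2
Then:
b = 177*q/10 - 3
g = 9*q - 3/2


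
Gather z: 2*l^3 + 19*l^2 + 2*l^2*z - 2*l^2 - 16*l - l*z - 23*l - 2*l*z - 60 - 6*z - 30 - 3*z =2*l^3 + 17*l^2 - 39*l + z*(2*l^2 - 3*l - 9) - 90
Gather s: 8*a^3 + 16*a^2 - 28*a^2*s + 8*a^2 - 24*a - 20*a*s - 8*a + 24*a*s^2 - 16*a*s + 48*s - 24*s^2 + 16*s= 8*a^3 + 24*a^2 - 32*a + s^2*(24*a - 24) + s*(-28*a^2 - 36*a + 64)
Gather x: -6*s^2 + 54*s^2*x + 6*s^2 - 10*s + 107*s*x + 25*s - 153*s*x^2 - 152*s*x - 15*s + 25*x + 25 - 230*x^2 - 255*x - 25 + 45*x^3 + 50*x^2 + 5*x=45*x^3 + x^2*(-153*s - 180) + x*(54*s^2 - 45*s - 225)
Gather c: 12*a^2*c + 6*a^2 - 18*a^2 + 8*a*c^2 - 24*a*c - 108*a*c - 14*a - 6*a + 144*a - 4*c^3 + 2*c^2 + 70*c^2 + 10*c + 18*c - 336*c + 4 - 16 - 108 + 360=-12*a^2 + 124*a - 4*c^3 + c^2*(8*a + 72) + c*(12*a^2 - 132*a - 308) + 240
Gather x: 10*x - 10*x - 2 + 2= 0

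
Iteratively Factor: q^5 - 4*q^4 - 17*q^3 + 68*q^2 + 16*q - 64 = (q - 1)*(q^4 - 3*q^3 - 20*q^2 + 48*q + 64) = (q - 4)*(q - 1)*(q^3 + q^2 - 16*q - 16) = (q - 4)*(q - 1)*(q + 1)*(q^2 - 16) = (q - 4)*(q - 1)*(q + 1)*(q + 4)*(q - 4)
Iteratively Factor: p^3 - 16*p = (p - 4)*(p^2 + 4*p) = p*(p - 4)*(p + 4)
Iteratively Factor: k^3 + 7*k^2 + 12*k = (k + 3)*(k^2 + 4*k) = k*(k + 3)*(k + 4)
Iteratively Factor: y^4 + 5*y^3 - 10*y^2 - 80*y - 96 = (y + 4)*(y^3 + y^2 - 14*y - 24) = (y - 4)*(y + 4)*(y^2 + 5*y + 6) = (y - 4)*(y + 3)*(y + 4)*(y + 2)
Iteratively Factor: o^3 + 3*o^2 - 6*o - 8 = (o + 1)*(o^2 + 2*o - 8) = (o - 2)*(o + 1)*(o + 4)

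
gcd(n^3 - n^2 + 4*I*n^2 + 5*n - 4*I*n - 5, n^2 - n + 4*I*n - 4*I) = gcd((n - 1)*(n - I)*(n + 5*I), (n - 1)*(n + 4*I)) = n - 1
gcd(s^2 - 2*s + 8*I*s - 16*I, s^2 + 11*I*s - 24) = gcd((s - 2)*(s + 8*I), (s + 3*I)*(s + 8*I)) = s + 8*I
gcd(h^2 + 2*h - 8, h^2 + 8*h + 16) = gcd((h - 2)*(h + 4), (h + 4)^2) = h + 4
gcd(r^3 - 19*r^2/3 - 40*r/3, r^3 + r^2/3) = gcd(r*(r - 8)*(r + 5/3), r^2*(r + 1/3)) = r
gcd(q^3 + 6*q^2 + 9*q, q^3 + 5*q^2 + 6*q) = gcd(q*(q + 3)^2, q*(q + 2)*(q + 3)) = q^2 + 3*q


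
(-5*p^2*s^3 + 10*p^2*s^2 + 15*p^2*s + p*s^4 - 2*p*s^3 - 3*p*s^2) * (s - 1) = -5*p^2*s^4 + 15*p^2*s^3 + 5*p^2*s^2 - 15*p^2*s + p*s^5 - 3*p*s^4 - p*s^3 + 3*p*s^2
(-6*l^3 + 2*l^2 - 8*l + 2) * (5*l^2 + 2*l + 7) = -30*l^5 - 2*l^4 - 78*l^3 + 8*l^2 - 52*l + 14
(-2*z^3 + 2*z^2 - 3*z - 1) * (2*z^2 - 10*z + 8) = -4*z^5 + 24*z^4 - 42*z^3 + 44*z^2 - 14*z - 8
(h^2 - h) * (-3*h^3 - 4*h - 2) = -3*h^5 + 3*h^4 - 4*h^3 + 2*h^2 + 2*h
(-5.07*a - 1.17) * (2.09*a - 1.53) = -10.5963*a^2 + 5.3118*a + 1.7901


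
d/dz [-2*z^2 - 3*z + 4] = -4*z - 3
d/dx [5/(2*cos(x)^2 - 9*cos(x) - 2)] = 5*(4*cos(x) - 9)*sin(x)/(2*sin(x)^2 + 9*cos(x))^2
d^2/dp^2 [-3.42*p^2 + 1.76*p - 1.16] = -6.84000000000000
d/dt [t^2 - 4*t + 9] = 2*t - 4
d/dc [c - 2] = 1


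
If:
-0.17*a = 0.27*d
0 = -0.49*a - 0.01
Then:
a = -0.02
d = 0.01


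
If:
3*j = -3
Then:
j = -1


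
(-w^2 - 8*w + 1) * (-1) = w^2 + 8*w - 1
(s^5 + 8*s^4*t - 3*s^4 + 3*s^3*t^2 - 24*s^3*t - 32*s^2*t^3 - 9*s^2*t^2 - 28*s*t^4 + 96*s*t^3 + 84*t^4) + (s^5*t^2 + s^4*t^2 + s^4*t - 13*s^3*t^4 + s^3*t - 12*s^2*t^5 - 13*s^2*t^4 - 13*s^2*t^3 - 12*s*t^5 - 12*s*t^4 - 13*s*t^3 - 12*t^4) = s^5*t^2 + s^5 + s^4*t^2 + 9*s^4*t - 3*s^4 - 13*s^3*t^4 + 3*s^3*t^2 - 23*s^3*t - 12*s^2*t^5 - 13*s^2*t^4 - 45*s^2*t^3 - 9*s^2*t^2 - 12*s*t^5 - 40*s*t^4 + 83*s*t^3 + 72*t^4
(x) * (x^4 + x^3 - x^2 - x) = x^5 + x^4 - x^3 - x^2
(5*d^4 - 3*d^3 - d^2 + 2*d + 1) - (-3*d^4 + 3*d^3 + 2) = 8*d^4 - 6*d^3 - d^2 + 2*d - 1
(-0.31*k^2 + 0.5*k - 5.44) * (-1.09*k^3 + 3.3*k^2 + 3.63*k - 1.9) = 0.3379*k^5 - 1.568*k^4 + 6.4543*k^3 - 15.548*k^2 - 20.6972*k + 10.336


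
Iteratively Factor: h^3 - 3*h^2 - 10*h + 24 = (h + 3)*(h^2 - 6*h + 8) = (h - 2)*(h + 3)*(h - 4)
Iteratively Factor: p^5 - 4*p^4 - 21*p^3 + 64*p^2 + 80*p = (p - 4)*(p^4 - 21*p^2 - 20*p) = (p - 5)*(p - 4)*(p^3 + 5*p^2 + 4*p) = (p - 5)*(p - 4)*(p + 1)*(p^2 + 4*p) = (p - 5)*(p - 4)*(p + 1)*(p + 4)*(p)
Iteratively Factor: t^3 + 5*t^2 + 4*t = (t + 1)*(t^2 + 4*t) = t*(t + 1)*(t + 4)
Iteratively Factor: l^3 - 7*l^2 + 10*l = (l)*(l^2 - 7*l + 10) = l*(l - 2)*(l - 5)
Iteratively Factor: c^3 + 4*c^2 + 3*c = (c + 3)*(c^2 + c) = c*(c + 3)*(c + 1)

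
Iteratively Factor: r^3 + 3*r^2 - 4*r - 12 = (r + 3)*(r^2 - 4) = (r + 2)*(r + 3)*(r - 2)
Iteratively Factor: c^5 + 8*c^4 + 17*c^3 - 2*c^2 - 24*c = (c + 4)*(c^4 + 4*c^3 + c^2 - 6*c) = (c - 1)*(c + 4)*(c^3 + 5*c^2 + 6*c) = (c - 1)*(c + 3)*(c + 4)*(c^2 + 2*c) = c*(c - 1)*(c + 3)*(c + 4)*(c + 2)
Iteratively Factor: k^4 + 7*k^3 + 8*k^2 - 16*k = (k + 4)*(k^3 + 3*k^2 - 4*k) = k*(k + 4)*(k^2 + 3*k - 4) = k*(k + 4)^2*(k - 1)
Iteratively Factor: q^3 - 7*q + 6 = (q - 1)*(q^2 + q - 6) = (q - 1)*(q + 3)*(q - 2)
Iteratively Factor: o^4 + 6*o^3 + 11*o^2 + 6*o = (o + 1)*(o^3 + 5*o^2 + 6*o) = o*(o + 1)*(o^2 + 5*o + 6) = o*(o + 1)*(o + 3)*(o + 2)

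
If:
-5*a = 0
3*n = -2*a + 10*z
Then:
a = 0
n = 10*z/3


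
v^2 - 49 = (v - 7)*(v + 7)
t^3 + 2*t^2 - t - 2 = (t - 1)*(t + 1)*(t + 2)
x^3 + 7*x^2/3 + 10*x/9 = x*(x + 2/3)*(x + 5/3)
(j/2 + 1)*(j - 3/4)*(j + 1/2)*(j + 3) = j^4/2 + 19*j^3/8 + 35*j^2/16 - 27*j/16 - 9/8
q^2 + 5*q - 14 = (q - 2)*(q + 7)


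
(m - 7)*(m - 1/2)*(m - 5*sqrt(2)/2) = m^3 - 15*m^2/2 - 5*sqrt(2)*m^2/2 + 7*m/2 + 75*sqrt(2)*m/4 - 35*sqrt(2)/4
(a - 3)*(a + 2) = a^2 - a - 6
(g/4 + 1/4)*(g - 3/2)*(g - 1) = g^3/4 - 3*g^2/8 - g/4 + 3/8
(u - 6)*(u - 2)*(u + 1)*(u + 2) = u^4 - 5*u^3 - 10*u^2 + 20*u + 24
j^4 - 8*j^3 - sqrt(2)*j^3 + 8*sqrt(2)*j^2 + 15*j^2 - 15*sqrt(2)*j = j*(j - 5)*(j - 3)*(j - sqrt(2))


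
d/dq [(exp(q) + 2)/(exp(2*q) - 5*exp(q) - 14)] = -exp(q)/(exp(2*q) - 14*exp(q) + 49)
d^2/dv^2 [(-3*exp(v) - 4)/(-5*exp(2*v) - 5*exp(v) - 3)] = (75*exp(4*v) + 325*exp(3*v) + 30*exp(2*v) - 185*exp(v) - 33)*exp(v)/(125*exp(6*v) + 375*exp(5*v) + 600*exp(4*v) + 575*exp(3*v) + 360*exp(2*v) + 135*exp(v) + 27)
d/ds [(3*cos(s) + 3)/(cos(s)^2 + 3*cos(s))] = 3*(sin(s) + 3*sin(s)/cos(s)^2 + 2*tan(s))/(cos(s) + 3)^2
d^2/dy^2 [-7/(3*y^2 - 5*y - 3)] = 14*(-9*y^2 + 15*y + (6*y - 5)^2 + 9)/(-3*y^2 + 5*y + 3)^3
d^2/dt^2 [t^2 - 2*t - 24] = 2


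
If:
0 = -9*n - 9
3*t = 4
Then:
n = -1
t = 4/3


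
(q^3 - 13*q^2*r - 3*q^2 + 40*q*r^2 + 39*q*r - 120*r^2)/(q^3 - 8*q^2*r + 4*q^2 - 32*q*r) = (q^2 - 5*q*r - 3*q + 15*r)/(q*(q + 4))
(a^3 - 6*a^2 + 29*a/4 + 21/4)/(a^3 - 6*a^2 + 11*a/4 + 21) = (2*a^2 - 5*a - 3)/(2*a^2 - 5*a - 12)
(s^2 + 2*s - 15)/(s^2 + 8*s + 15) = (s - 3)/(s + 3)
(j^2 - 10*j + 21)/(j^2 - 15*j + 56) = (j - 3)/(j - 8)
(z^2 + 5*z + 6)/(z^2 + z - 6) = (z + 2)/(z - 2)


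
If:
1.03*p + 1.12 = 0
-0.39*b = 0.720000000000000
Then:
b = -1.85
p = -1.09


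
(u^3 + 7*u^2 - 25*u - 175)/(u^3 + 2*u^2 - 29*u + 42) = (u^2 - 25)/(u^2 - 5*u + 6)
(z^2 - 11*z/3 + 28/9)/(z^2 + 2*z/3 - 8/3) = (z - 7/3)/(z + 2)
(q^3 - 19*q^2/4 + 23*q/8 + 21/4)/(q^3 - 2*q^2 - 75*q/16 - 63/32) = 4*(q - 2)/(4*q + 3)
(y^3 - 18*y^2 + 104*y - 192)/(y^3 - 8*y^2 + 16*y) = (y^2 - 14*y + 48)/(y*(y - 4))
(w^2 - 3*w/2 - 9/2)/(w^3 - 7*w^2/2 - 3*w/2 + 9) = 1/(w - 2)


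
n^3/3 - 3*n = n*(n/3 + 1)*(n - 3)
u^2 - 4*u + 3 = (u - 3)*(u - 1)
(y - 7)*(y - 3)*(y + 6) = y^3 - 4*y^2 - 39*y + 126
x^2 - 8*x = x*(x - 8)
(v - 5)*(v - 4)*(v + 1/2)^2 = v^4 - 8*v^3 + 45*v^2/4 + 71*v/4 + 5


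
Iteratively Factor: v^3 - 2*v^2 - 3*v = (v)*(v^2 - 2*v - 3) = v*(v + 1)*(v - 3)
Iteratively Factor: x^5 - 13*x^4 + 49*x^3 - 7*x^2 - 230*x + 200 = (x - 4)*(x^4 - 9*x^3 + 13*x^2 + 45*x - 50) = (x - 5)*(x - 4)*(x^3 - 4*x^2 - 7*x + 10) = (x - 5)*(x - 4)*(x + 2)*(x^2 - 6*x + 5) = (x - 5)*(x - 4)*(x - 1)*(x + 2)*(x - 5)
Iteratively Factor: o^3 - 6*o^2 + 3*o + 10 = (o - 2)*(o^2 - 4*o - 5) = (o - 2)*(o + 1)*(o - 5)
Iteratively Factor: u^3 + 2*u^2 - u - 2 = (u + 1)*(u^2 + u - 2) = (u - 1)*(u + 1)*(u + 2)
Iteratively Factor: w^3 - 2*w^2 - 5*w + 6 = (w - 1)*(w^2 - w - 6) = (w - 1)*(w + 2)*(w - 3)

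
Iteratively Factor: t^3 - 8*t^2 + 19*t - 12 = (t - 4)*(t^2 - 4*t + 3) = (t - 4)*(t - 3)*(t - 1)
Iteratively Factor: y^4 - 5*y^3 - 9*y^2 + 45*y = (y - 3)*(y^3 - 2*y^2 - 15*y) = (y - 3)*(y + 3)*(y^2 - 5*y) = (y - 5)*(y - 3)*(y + 3)*(y)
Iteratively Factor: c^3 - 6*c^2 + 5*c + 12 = (c - 3)*(c^2 - 3*c - 4) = (c - 4)*(c - 3)*(c + 1)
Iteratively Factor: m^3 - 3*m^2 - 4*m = (m + 1)*(m^2 - 4*m) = m*(m + 1)*(m - 4)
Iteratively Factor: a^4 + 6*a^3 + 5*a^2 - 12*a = (a + 3)*(a^3 + 3*a^2 - 4*a) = (a - 1)*(a + 3)*(a^2 + 4*a) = (a - 1)*(a + 3)*(a + 4)*(a)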